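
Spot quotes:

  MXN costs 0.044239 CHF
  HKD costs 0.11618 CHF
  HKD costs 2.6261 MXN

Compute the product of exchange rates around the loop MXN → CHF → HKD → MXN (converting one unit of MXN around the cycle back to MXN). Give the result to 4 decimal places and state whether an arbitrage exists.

1.0000 (no arbitrage)

Around MXN → CHF → HKD → MXN: 1 × 0.044239 ÷ 0.11618 × 2.6261 = 0.999966
Product ≈ 1 (deviation 0.003%, within rounding noise).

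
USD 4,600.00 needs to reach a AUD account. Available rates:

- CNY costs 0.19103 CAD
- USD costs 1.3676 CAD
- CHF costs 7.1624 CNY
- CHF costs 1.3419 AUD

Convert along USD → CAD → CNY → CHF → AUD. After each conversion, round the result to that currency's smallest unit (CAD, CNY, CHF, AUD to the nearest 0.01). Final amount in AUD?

USD 4,600.00 × 1.3676 = CAD 6,290.96
CAD 6,290.96 ÷ 0.19103 = CNY 32,931.79
CNY 32,931.79 ÷ 7.1624 = CHF 4,597.87
CHF 4,597.87 × 1.3419 = AUD 6,169.88

AUD 6,169.88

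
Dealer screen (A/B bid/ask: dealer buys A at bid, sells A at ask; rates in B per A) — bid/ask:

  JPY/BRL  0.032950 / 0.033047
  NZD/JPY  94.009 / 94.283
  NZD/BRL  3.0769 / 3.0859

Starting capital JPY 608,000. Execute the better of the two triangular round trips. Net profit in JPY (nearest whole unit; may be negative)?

Net profit: JPY 2,305

Best loop JPY → BRL → NZD → JPY:
JPY 608,000 × 0.032950 (sell JPY at bid) = BRL 20,033.60
BRL 20,033.60 ÷ 3.0859 (buy NZD at ask) = NZD 6,491.98
NZD 6,491.98 × 94.009 (sell NZD at bid) = JPY 610,305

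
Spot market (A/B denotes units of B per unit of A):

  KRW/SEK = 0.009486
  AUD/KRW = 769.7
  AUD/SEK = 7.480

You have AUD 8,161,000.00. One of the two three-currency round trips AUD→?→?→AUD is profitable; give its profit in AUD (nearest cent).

Profit: AUD 199,656.27

Profitable loop is AUD → SEK → KRW → AUD:
AUD 8,161,000.00 × 7.480 = SEK 61,044,280.00
SEK 61,044,280.00 ÷ 0.009486 = KRW 6,435,197,133
KRW 6,435,197,133 ÷ 769.7 = AUD 8,360,656.27
Profit = AUD 8,360,656.27 − AUD 8,161,000.00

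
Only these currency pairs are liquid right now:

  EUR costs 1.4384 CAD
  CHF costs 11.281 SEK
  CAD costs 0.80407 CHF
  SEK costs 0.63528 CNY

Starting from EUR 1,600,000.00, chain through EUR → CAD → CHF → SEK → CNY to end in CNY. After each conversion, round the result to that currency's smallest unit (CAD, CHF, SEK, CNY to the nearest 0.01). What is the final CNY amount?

EUR 1,600,000.00 × 1.4384 = CAD 2,301,440.00
CAD 2,301,440.00 × 0.80407 = CHF 1,850,518.86
CHF 1,850,518.86 × 11.281 = SEK 20,875,703.26
SEK 20,875,703.26 × 0.63528 = CNY 13,261,916.77

CNY 13,261,916.77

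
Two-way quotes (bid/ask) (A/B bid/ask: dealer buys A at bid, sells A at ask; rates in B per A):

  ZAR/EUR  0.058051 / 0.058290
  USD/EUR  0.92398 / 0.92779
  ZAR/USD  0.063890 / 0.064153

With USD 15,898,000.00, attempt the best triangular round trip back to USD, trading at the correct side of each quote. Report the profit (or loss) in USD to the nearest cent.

Net profit: USD 202,668.05

Best loop USD → EUR → ZAR → USD:
USD 15,898,000.00 × 0.92398 (sell USD at bid) = EUR 14,689,434.04
EUR 14,689,434.04 ÷ 0.058290 (buy ZAR at ask) = ZAR 252,006,073.77
ZAR 252,006,073.77 × 0.063890 (sell ZAR at bid) = USD 16,100,668.05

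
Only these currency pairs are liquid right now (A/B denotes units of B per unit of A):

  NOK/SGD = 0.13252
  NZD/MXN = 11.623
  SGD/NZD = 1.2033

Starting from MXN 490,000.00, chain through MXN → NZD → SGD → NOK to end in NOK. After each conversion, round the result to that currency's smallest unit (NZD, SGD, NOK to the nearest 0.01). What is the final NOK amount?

NOK 264,376.32

MXN 490,000.00 ÷ 11.623 = NZD 42,157.79
NZD 42,157.79 ÷ 1.2033 = SGD 35,035.15
SGD 35,035.15 ÷ 0.13252 = NOK 264,376.32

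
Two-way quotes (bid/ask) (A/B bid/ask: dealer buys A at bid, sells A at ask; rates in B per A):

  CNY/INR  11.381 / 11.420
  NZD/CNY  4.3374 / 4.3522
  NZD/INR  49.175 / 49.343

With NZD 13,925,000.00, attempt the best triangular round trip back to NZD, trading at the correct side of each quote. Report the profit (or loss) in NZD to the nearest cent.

Net profit: NZD 5,912.09

Best loop NZD → CNY → INR → NZD:
NZD 13,925,000.00 × 4.3374 (sell NZD at bid) = CNY 60,398,295.00
CNY 60,398,295.00 × 11.381 (sell CNY at bid) = INR 687,392,995.39
INR 687,392,995.39 ÷ 49.343 (buy NZD at ask) = NZD 13,930,912.09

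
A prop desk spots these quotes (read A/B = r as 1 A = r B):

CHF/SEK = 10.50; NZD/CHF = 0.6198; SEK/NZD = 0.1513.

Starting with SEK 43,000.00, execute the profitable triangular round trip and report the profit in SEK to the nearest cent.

Profitable loop is SEK → CHF → NZD → SEK:
SEK 43,000.00 ÷ 10.50 = CHF 4,095.24
CHF 4,095.24 ÷ 0.6198 = NZD 6,607.35
NZD 6,607.35 ÷ 0.1513 = SEK 43,670.55
Profit = SEK 43,670.55 − SEK 43,000.00

Profit: SEK 670.55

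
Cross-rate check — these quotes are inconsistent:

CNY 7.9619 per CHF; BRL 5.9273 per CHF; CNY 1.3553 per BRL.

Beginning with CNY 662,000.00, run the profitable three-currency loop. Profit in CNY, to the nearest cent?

Profitable loop is CNY → CHF → BRL → CNY:
CNY 662,000.00 ÷ 7.9619 = CHF 83,145.98
CHF 83,145.98 × 5.9273 = BRL 492,831.18
BRL 492,831.18 × 1.3553 = CNY 667,934.10
Profit = CNY 667,934.10 − CNY 662,000.00

Profit: CNY 5,934.10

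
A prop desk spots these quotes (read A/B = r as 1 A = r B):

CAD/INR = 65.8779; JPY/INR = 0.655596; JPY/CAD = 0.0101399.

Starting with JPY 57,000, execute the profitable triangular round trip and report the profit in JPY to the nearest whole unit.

Profit: JPY 1,078

Profitable loop is JPY → CAD → INR → JPY:
JPY 57,000 × 0.0101399 = CAD 577.97
CAD 577.97 × 65.8779 = INR 38,075.73
INR 38,075.73 ÷ 0.655596 = JPY 58,078
Profit = JPY 58,078 − JPY 57,000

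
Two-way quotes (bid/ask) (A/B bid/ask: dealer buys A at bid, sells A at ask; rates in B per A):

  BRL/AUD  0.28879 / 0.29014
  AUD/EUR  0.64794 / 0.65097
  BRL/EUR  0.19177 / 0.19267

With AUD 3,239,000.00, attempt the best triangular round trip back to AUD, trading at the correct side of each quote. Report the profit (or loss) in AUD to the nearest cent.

Net profit: AUD 49,690.74

Best loop AUD → BRL → EUR → AUD:
AUD 3,239,000.00 ÷ 0.29014 (buy BRL at ask) = BRL 11,163,576.20
BRL 11,163,576.20 × 0.19177 (sell BRL at bid) = EUR 2,140,839.01
EUR 2,140,839.01 ÷ 0.65097 (buy AUD at ask) = AUD 3,288,690.74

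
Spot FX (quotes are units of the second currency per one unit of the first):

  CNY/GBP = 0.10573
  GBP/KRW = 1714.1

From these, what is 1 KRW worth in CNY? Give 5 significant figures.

1 KRW ÷ 1714.1 = 0.000583397 GBP
0.000583397 GBP ÷ 0.10573 = 0.0055178 CNY

KRW/CNY = 0.0055178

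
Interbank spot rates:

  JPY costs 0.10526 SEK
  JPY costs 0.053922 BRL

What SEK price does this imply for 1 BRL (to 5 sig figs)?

BRL/SEK = 1.9521

1 BRL ÷ 0.053922 = 18.5453 JPY
18.5453 JPY × 0.10526 = 1.95208 SEK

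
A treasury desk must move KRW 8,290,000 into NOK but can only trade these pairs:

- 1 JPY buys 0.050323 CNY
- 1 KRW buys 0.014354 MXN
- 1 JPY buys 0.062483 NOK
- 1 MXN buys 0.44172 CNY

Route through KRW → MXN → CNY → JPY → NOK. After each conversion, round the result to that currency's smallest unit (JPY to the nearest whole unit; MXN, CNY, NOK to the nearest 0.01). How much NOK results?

KRW 8,290,000 × 0.014354 = MXN 118,994.66
MXN 118,994.66 × 0.44172 = CNY 52,562.32
CNY 52,562.32 ÷ 0.050323 = JPY 1,044,499
JPY 1,044,499 × 0.062483 = NOK 65,263.43

NOK 65,263.43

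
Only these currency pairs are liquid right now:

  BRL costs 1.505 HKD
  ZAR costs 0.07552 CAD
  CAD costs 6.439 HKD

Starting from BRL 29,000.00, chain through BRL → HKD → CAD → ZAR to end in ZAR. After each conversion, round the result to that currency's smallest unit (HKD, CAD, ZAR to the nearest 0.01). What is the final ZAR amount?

BRL 29,000.00 × 1.505 = HKD 43,645.00
HKD 43,645.00 ÷ 6.439 = CAD 6,778.23
CAD 6,778.23 ÷ 0.07552 = ZAR 89,754.10

ZAR 89,754.10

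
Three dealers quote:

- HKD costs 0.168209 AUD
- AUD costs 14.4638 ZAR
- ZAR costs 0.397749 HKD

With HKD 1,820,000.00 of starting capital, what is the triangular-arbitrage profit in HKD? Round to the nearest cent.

Profitable loop is HKD → ZAR → AUD → HKD:
HKD 1,820,000.00 ÷ 0.397749 = ZAR 4,575,750.03
ZAR 4,575,750.03 ÷ 14.4638 = AUD 316,358.77
AUD 316,358.77 ÷ 0.168209 = HKD 1,880,748.20
Profit = HKD 1,880,748.20 − HKD 1,820,000.00

Profit: HKD 60,748.20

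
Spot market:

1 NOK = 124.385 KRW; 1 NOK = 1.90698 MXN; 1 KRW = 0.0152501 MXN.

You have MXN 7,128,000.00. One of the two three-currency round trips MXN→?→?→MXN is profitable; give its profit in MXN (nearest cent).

Profitable loop is MXN → KRW → NOK → MXN:
MXN 7,128,000.00 ÷ 0.0152501 = KRW 467,406,771
KRW 467,406,771 ÷ 124.385 = NOK 3,757,742.26
NOK 3,757,742.26 × 1.90698 = MXN 7,165,939.34
Profit = MXN 7,165,939.34 − MXN 7,128,000.00

Profit: MXN 37,939.34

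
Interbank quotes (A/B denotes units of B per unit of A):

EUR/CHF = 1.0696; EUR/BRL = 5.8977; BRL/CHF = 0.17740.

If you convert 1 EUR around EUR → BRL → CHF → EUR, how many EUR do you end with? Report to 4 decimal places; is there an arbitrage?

Around EUR → BRL → CHF → EUR: 1 × 5.8977 × 0.17740 ÷ 1.0696 = 0.978171
Product < 1; profitable direction is EUR → CHF → BRL → EUR.

0.9782 (arbitrage exists)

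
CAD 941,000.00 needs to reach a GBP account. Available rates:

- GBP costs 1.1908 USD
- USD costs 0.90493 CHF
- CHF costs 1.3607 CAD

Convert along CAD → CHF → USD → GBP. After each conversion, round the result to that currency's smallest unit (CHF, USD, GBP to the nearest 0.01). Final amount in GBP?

GBP 641,761.16

CAD 941,000.00 ÷ 1.3607 = CHF 691,555.82
CHF 691,555.82 ÷ 0.90493 = USD 764,209.19
USD 764,209.19 ÷ 1.1908 = GBP 641,761.16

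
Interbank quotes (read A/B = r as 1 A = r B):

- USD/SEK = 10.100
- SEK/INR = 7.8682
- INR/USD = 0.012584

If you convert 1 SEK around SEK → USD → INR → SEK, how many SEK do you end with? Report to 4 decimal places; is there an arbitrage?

1.0000 (no arbitrage)

Around SEK → USD → INR → SEK: 1 ÷ 10.100 ÷ 0.012584 ÷ 7.8682 = 0.999964
Product ≈ 1 (deviation 0.004%, within rounding noise).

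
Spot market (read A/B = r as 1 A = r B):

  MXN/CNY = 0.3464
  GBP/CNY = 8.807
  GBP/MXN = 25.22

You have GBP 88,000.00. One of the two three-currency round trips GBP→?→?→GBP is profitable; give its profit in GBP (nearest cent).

Profit: GBP 713.09

Profitable loop is GBP → CNY → MXN → GBP:
GBP 88,000.00 × 8.807 = CNY 775,016.00
CNY 775,016.00 ÷ 0.3464 = MXN 2,237,344.11
MXN 2,237,344.11 ÷ 25.22 = GBP 88,713.09
Profit = GBP 88,713.09 − GBP 88,000.00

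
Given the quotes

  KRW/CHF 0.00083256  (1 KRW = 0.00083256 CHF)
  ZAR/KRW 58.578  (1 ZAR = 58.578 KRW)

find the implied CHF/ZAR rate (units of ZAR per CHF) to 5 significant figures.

CHF/ZAR = 20.505

1 CHF ÷ 0.00083256 = 1201.11 KRW
1201.11 KRW ÷ 58.578 = 20.5045 ZAR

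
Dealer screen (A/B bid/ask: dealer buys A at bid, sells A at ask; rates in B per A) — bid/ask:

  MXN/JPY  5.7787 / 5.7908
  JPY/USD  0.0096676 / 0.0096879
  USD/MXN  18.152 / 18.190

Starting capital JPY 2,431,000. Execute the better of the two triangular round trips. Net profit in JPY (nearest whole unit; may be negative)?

Best loop JPY → USD → MXN → JPY:
JPY 2,431,000 × 0.0096676 (sell JPY at bid) = USD 23,501.94
USD 23,501.94 × 18.152 (sell USD at bid) = MXN 426,607.14
MXN 426,607.14 × 5.7787 (sell MXN at bid) = JPY 2,465,235

Net profit: JPY 34,235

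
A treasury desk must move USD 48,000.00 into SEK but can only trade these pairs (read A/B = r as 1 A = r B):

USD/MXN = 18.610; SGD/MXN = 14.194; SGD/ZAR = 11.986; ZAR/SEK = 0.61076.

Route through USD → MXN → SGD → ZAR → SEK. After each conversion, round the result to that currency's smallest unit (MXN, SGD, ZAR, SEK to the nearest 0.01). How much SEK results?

USD 48,000.00 × 18.610 = MXN 893,280.00
MXN 893,280.00 ÷ 14.194 = SGD 62,933.63
SGD 62,933.63 × 11.986 = ZAR 754,322.49
ZAR 754,322.49 × 0.61076 = SEK 460,710.00

SEK 460,710.00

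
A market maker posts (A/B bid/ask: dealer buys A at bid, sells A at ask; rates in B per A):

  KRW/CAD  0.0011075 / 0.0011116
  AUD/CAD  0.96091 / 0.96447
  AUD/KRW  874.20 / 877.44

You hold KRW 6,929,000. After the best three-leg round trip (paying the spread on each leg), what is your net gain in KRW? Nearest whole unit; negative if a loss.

Net profit: KRW 26,628

Best loop KRW → CAD → AUD → KRW:
KRW 6,929,000 × 0.0011075 (sell KRW at bid) = CAD 7,673.87
CAD 7,673.87 ÷ 0.96447 (buy AUD at ask) = AUD 7,956.56
AUD 7,956.56 × 874.20 (sell AUD at bid) = KRW 6,955,628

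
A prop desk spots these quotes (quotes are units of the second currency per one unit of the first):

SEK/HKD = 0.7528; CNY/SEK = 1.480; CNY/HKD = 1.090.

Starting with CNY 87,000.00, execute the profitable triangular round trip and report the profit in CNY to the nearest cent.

Profit: CNY 1,927.09

Profitable loop is CNY → SEK → HKD → CNY:
CNY 87,000.00 × 1.480 = SEK 128,760.00
SEK 128,760.00 × 0.7528 = HKD 96,930.53
HKD 96,930.53 ÷ 1.090 = CNY 88,927.09
Profit = CNY 88,927.09 − CNY 87,000.00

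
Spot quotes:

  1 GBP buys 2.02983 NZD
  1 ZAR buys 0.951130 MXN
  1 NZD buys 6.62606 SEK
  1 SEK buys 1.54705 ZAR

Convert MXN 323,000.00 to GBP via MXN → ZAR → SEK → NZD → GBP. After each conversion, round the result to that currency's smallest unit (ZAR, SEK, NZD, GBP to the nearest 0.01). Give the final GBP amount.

MXN 323,000.00 ÷ 0.951130 = ZAR 339,596.06
ZAR 339,596.06 ÷ 1.54705 = SEK 219,512.01
SEK 219,512.01 ÷ 6.62606 = NZD 33,128.59
NZD 33,128.59 ÷ 2.02983 = GBP 16,320.87

GBP 16,320.87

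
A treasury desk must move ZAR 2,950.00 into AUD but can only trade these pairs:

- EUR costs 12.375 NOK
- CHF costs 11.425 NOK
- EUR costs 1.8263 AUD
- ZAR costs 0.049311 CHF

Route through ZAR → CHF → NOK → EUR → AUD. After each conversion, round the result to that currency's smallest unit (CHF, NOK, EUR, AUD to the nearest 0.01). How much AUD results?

ZAR 2,950.00 × 0.049311 = CHF 145.47
CHF 145.47 × 11.425 = NOK 1,661.99
NOK 1,661.99 ÷ 12.375 = EUR 134.30
EUR 134.30 × 1.8263 = AUD 245.27

AUD 245.27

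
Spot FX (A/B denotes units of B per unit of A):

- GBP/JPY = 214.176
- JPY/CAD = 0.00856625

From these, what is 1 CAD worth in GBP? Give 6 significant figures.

CAD/GBP = 0.545053

1 CAD ÷ 0.00856625 = 116.737 JPY
116.737 JPY ÷ 214.176 = 0.545053 GBP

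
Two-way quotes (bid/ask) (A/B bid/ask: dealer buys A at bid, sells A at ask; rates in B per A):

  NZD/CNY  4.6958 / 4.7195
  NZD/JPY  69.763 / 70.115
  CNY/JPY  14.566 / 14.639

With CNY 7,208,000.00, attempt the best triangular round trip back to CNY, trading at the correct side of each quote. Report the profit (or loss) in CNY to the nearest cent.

Net profit: CNY 70,343.11

Best loop CNY → NZD → JPY → CNY:
CNY 7,208,000.00 ÷ 4.7195 (buy NZD at ask) = NZD 1,527,280.43
NZD 1,527,280.43 × 69.763 (sell NZD at bid) = JPY 106,547,665
JPY 106,547,665 ÷ 14.639 (buy CNY at ask) = CNY 7,278,343.11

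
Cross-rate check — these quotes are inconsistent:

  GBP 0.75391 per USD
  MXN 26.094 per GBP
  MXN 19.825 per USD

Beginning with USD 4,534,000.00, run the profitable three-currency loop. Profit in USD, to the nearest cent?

Profit: USD 35,140.89

Profitable loop is USD → MXN → GBP → USD:
USD 4,534,000.00 × 19.825 = MXN 89,886,550.00
MXN 89,886,550.00 ÷ 26.094 = GBP 3,444,721.01
GBP 3,444,721.01 ÷ 0.75391 = USD 4,569,140.89
Profit = USD 4,569,140.89 − USD 4,534,000.00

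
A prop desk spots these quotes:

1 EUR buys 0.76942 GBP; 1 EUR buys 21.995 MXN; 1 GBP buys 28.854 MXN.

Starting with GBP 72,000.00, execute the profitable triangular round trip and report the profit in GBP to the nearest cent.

Profit: GBP 673.83

Profitable loop is GBP → MXN → EUR → GBP:
GBP 72,000.00 × 28.854 = MXN 2,077,488.00
MXN 2,077,488.00 ÷ 21.995 = EUR 94,452.74
EUR 94,452.74 × 0.76942 = GBP 72,673.83
Profit = GBP 72,673.83 − GBP 72,000.00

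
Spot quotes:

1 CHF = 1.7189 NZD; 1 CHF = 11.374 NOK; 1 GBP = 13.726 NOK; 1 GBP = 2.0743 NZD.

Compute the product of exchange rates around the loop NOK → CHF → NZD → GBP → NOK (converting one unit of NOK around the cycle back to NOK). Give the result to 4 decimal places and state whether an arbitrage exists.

1.0000 (no arbitrage)

Around NOK → CHF → NZD → GBP → NOK: 1 ÷ 11.374 × 1.7189 ÷ 2.0743 × 13.726 = 1.000023
Product ≈ 1 (deviation 0.002%, within rounding noise).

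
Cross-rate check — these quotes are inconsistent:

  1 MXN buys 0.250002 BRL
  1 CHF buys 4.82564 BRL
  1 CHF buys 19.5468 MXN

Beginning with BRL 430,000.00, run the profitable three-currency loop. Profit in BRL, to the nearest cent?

Profit: BRL 5,444.38

Profitable loop is BRL → CHF → MXN → BRL:
BRL 430,000.00 ÷ 4.82564 = CHF 89,107.35
CHF 89,107.35 × 19.5468 = MXN 1,741,763.58
MXN 1,741,763.58 × 0.250002 = BRL 435,444.38
Profit = BRL 435,444.38 − BRL 430,000.00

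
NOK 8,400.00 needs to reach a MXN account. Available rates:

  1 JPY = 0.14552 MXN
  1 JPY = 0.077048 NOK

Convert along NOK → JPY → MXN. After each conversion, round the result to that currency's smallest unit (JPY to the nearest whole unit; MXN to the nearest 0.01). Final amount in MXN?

MXN 15,865.03

NOK 8,400.00 ÷ 0.077048 = JPY 109,023
JPY 109,023 × 0.14552 = MXN 15,865.03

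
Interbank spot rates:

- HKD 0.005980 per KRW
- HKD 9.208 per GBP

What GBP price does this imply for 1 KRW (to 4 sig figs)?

1 KRW × 0.005980 = 0.00598 HKD
0.00598 HKD ÷ 9.208 = 0.000649435 GBP

KRW/GBP = 0.0006494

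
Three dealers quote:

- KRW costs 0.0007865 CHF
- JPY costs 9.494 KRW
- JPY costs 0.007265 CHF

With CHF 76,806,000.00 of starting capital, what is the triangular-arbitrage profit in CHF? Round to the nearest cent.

Profitable loop is CHF → JPY → KRW → CHF:
CHF 76,806,000.00 ÷ 0.007265 = JPY 10,572,057,811
JPY 10,572,057,811 × 9.494 = KRW 100,371,116,862
KRW 100,371,116,862 × 0.0007865 = CHF 78,941,883.41
Profit = CHF 78,941,883.41 − CHF 76,806,000.00

Profit: CHF 2,135,883.41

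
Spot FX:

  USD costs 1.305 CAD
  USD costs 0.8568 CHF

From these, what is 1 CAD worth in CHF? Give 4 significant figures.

1 CAD ÷ 1.305 = 0.766284 USD
0.766284 USD × 0.8568 = 0.656552 CHF

CAD/CHF = 0.6566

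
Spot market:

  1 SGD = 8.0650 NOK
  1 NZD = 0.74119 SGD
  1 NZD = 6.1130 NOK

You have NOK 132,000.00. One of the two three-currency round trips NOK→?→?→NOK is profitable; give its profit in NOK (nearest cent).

Profitable loop is NOK → SGD → NZD → NOK:
NOK 132,000.00 ÷ 8.0650 = SGD 16,367.02
SGD 16,367.02 ÷ 0.74119 = NZD 22,082.08
NZD 22,082.08 × 6.1130 = NOK 134,987.76
Profit = NOK 134,987.76 − NOK 132,000.00

Profit: NOK 2,987.76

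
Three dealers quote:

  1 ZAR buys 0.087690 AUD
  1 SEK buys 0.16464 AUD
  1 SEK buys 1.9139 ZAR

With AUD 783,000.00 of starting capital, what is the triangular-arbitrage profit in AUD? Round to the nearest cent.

Profit: AUD 15,170.58

Profitable loop is AUD → SEK → ZAR → AUD:
AUD 783,000.00 ÷ 0.16464 = SEK 4,755,830.90
SEK 4,755,830.90 × 1.9139 = ZAR 9,102,184.77
ZAR 9,102,184.77 × 0.087690 = AUD 798,170.58
Profit = AUD 798,170.58 − AUD 783,000.00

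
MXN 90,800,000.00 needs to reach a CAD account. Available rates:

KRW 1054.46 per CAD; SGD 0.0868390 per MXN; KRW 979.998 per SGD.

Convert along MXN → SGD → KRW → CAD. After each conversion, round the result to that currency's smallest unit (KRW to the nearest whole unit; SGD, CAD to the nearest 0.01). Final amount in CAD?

CAD 7,328,173.48

MXN 90,800,000.00 × 0.0868390 = SGD 7,884,981.20
SGD 7,884,981.20 × 979.998 = KRW 7,727,265,806
KRW 7,727,265,806 ÷ 1054.46 = CAD 7,328,173.48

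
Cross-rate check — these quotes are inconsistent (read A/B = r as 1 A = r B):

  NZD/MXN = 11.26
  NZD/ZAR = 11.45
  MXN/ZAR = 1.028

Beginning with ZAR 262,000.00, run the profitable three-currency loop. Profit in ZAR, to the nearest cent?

Profit: ZAR 2,866.67

Profitable loop is ZAR → NZD → MXN → ZAR:
ZAR 262,000.00 ÷ 11.45 = NZD 22,882.10
NZD 22,882.10 × 11.26 = MXN 257,652.40
MXN 257,652.40 × 1.028 = ZAR 264,866.67
Profit = ZAR 264,866.67 − ZAR 262,000.00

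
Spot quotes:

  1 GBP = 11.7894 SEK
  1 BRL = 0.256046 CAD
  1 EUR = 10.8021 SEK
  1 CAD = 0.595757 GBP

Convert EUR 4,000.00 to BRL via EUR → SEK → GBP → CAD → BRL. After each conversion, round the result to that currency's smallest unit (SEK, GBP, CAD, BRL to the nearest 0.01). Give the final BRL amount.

EUR 4,000.00 × 10.8021 = SEK 43,208.40
SEK 43,208.40 ÷ 11.7894 = GBP 3,665.02
GBP 3,665.02 ÷ 0.595757 = CAD 6,151.87
CAD 6,151.87 ÷ 0.256046 = BRL 24,026.42

BRL 24,026.42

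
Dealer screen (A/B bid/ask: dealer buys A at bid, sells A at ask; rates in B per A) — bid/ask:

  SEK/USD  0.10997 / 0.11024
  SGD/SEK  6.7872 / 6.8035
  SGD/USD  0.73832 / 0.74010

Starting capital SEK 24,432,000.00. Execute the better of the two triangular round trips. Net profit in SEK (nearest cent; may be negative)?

Net profit: SEK 207,590.59

Best loop SEK → USD → SGD → SEK:
SEK 24,432,000.00 × 0.10997 (sell SEK at bid) = USD 2,686,787.04
USD 2,686,787.04 ÷ 0.74010 (buy SGD at ask) = SGD 3,630,302.72
SGD 3,630,302.72 × 6.7872 (sell SGD at bid) = SEK 24,639,590.59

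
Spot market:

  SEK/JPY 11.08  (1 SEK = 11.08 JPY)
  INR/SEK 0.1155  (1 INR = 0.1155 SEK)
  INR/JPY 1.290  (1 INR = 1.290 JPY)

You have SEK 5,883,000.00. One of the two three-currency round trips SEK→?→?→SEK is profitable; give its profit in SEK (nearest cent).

Profit: SEK 47,165.50

Profitable loop is SEK → INR → JPY → SEK:
SEK 5,883,000.00 ÷ 0.1155 = INR 50,935,064.94
INR 50,935,064.94 × 1.290 = JPY 65,706,234
JPY 65,706,234 ÷ 11.08 = SEK 5,930,165.50
Profit = SEK 5,930,165.50 − SEK 5,883,000.00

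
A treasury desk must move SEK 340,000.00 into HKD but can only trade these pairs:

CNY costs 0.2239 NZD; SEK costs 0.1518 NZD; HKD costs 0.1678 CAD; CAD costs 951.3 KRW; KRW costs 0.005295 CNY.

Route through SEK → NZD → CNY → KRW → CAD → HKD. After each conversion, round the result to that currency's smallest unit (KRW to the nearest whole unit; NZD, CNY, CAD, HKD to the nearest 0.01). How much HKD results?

SEK 340,000.00 × 0.1518 = NZD 51,612.00
NZD 51,612.00 ÷ 0.2239 = CNY 230,513.62
CNY 230,513.62 ÷ 0.005295 = KRW 43,534,206
KRW 43,534,206 ÷ 951.3 = CAD 45,762.86
CAD 45,762.86 ÷ 0.1678 = HKD 272,722.65

HKD 272,722.65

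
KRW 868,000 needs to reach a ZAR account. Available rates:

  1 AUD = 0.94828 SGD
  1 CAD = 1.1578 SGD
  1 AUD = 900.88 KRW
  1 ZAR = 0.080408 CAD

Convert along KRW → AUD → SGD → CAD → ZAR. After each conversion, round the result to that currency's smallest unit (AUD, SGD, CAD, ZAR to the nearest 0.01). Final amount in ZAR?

KRW 868,000 ÷ 900.88 = AUD 963.50
AUD 963.50 × 0.94828 = SGD 913.67
SGD 913.67 ÷ 1.1578 = CAD 789.14
CAD 789.14 ÷ 0.080408 = ZAR 9,814.20

ZAR 9,814.20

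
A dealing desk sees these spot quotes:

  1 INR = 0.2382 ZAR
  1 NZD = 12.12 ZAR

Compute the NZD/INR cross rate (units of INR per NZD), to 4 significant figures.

NZD/INR = 50.88

1 NZD × 12.12 = 12.12 ZAR
12.12 ZAR ÷ 0.2382 = 50.8816 INR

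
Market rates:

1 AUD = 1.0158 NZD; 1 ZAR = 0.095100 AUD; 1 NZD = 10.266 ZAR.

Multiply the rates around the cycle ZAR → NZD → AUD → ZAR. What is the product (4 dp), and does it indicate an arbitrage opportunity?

Around ZAR → NZD → AUD → ZAR: 1 ÷ 10.266 ÷ 1.0158 ÷ 0.095100 = 1.008347
Product > 1; profitable direction is ZAR → NZD → AUD → ZAR.

1.0083 (arbitrage exists)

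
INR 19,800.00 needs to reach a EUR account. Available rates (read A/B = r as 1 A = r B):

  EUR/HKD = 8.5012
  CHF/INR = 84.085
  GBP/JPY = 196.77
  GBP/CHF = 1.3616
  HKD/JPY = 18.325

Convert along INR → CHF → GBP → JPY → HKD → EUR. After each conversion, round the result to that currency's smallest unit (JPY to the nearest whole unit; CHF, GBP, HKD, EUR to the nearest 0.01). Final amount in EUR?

INR 19,800.00 ÷ 84.085 = CHF 235.48
CHF 235.48 ÷ 1.3616 = GBP 172.94
GBP 172.94 × 196.77 = JPY 34,029
JPY 34,029 ÷ 18.325 = HKD 1,856.97
HKD 1,856.97 ÷ 8.5012 = EUR 218.44

EUR 218.44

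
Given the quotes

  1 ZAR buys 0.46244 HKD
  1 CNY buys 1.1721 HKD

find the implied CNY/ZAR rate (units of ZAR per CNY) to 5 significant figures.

1 CNY × 1.1721 = 1.1721 HKD
1.1721 HKD ÷ 0.46244 = 2.5346 ZAR

CNY/ZAR = 2.5346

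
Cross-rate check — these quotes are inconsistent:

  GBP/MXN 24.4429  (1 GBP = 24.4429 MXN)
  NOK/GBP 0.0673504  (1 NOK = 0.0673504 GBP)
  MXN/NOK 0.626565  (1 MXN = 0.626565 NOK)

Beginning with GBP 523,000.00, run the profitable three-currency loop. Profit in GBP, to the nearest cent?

Profit: GBP 16,461.84

Profitable loop is GBP → MXN → NOK → GBP:
GBP 523,000.00 × 24.4429 = MXN 12,783,636.70
MXN 12,783,636.70 × 0.626565 = NOK 8,009,779.33
NOK 8,009,779.33 × 0.0673504 = GBP 539,461.84
Profit = GBP 539,461.84 − GBP 523,000.00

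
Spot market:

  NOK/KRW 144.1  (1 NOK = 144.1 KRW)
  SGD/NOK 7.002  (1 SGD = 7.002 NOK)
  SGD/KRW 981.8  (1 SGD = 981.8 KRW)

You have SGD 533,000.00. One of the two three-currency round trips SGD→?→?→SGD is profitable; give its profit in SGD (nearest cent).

Profitable loop is SGD → NOK → KRW → SGD:
SGD 533,000.00 × 7.002 = NOK 3,732,066.00
NOK 3,732,066.00 × 144.1 = KRW 537,790,711
KRW 537,790,711 ÷ 981.8 = SGD 547,759.94
Profit = SGD 547,759.94 − SGD 533,000.00

Profit: SGD 14,759.94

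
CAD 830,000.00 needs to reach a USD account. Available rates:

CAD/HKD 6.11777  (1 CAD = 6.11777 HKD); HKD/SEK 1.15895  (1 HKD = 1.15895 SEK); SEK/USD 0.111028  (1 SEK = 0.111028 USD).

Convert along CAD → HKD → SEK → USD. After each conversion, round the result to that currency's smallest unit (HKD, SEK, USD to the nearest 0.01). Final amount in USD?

CAD 830,000.00 × 6.11777 = HKD 5,077,749.10
HKD 5,077,749.10 × 1.15895 = SEK 5,884,857.32
SEK 5,884,857.32 × 0.111028 = USD 653,383.94

USD 653,383.94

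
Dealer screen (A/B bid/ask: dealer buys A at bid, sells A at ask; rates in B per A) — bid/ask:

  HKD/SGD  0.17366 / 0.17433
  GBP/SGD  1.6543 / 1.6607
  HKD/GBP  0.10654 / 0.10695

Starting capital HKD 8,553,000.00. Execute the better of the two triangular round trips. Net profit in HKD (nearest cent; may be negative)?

Net profit: HKD 94,156.20

Best loop HKD → GBP → SGD → HKD:
HKD 8,553,000.00 × 0.10654 (sell HKD at bid) = GBP 911,236.62
GBP 911,236.62 × 1.6543 (sell GBP at bid) = SGD 1,507,458.74
SGD 1,507,458.74 ÷ 0.17433 (buy HKD at ask) = HKD 8,647,156.20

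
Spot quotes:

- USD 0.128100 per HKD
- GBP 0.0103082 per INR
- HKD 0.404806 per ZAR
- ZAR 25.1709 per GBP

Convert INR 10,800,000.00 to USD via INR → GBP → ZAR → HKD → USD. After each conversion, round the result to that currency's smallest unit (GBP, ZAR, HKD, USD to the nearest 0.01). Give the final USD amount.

INR 10,800,000.00 × 0.0103082 = GBP 111,328.56
GBP 111,328.56 × 25.1709 = ZAR 2,802,240.05
ZAR 2,802,240.05 × 0.404806 = HKD 1,134,363.59
HKD 1,134,363.59 × 0.128100 = USD 145,311.98

USD 145,311.98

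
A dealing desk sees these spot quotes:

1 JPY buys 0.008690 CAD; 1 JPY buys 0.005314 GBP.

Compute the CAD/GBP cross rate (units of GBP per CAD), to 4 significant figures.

1 CAD ÷ 0.008690 = 115.075 JPY
115.075 JPY × 0.005314 = 0.611507 GBP

CAD/GBP = 0.6115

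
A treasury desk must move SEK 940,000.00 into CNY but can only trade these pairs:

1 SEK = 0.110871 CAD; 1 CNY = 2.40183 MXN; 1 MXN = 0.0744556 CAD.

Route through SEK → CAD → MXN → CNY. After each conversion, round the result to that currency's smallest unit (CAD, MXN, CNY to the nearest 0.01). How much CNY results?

CNY 582,782.07

SEK 940,000.00 × 0.110871 = CAD 104,218.74
CAD 104,218.74 ÷ 0.0744556 = MXN 1,399,743.47
MXN 1,399,743.47 ÷ 2.40183 = CNY 582,782.07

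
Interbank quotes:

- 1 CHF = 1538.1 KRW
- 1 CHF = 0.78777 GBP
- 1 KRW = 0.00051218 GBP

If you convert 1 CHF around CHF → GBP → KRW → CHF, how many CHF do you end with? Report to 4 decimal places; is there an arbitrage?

Around CHF → GBP → KRW → CHF: 1 × 0.78777 ÷ 0.00051218 ÷ 1538.1 = 0.999982
Product ≈ 1 (deviation 0.002%, within rounding noise).

1.0000 (no arbitrage)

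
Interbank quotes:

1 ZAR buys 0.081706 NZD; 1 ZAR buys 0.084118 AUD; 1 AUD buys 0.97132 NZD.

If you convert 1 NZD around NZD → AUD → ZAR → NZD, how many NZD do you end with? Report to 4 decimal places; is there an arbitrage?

Around NZD → AUD → ZAR → NZD: 1 ÷ 0.97132 ÷ 0.084118 × 0.081706 = 1.000006
Product ≈ 1 (deviation 0.001%, within rounding noise).

1.0000 (no arbitrage)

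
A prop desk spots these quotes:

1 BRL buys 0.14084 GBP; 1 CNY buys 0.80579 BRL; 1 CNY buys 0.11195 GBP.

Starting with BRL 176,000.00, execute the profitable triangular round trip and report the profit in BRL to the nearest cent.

Profitable loop is BRL → GBP → CNY → BRL:
BRL 176,000.00 × 0.14084 = GBP 24,787.84
GBP 24,787.84 ÷ 0.11195 = CNY 221,418.85
CNY 221,418.85 × 0.80579 = BRL 178,417.09
Profit = BRL 178,417.09 − BRL 176,000.00

Profit: BRL 2,417.09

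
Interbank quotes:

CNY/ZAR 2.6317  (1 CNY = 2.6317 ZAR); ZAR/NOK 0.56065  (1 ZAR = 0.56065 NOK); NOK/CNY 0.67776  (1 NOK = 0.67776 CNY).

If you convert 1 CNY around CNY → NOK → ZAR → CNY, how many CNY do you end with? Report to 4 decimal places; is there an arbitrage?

1.0000 (no arbitrage)

Around CNY → NOK → ZAR → CNY: 1 ÷ 0.67776 ÷ 0.56065 ÷ 2.6317 = 0.999990
Product ≈ 1 (deviation 0.001%, within rounding noise).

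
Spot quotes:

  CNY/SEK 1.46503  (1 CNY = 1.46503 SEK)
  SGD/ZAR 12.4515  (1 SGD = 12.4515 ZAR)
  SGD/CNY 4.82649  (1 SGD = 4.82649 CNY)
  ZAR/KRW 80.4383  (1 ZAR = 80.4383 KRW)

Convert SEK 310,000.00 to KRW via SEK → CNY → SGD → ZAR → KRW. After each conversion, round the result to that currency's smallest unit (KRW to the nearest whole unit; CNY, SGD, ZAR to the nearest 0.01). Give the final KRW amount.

KRW 43,910,489

SEK 310,000.00 ÷ 1.46503 = CNY 211,599.76
CNY 211,599.76 ÷ 4.82649 = SGD 43,841.33
SGD 43,841.33 × 12.4515 = ZAR 545,890.32
ZAR 545,890.32 × 80.4383 = KRW 43,910,489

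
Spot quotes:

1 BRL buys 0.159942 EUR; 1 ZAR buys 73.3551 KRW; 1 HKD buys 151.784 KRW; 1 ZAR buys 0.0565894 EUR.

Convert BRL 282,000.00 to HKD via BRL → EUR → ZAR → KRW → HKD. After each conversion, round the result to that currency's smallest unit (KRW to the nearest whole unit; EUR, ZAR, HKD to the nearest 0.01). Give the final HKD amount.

HKD 385,195.17

BRL 282,000.00 × 0.159942 = EUR 45,103.64
EUR 45,103.64 ÷ 0.0565894 = ZAR 797,033.37
ZAR 797,033.37 × 73.3551 = KRW 58,466,463
KRW 58,466,463 ÷ 151.784 = HKD 385,195.17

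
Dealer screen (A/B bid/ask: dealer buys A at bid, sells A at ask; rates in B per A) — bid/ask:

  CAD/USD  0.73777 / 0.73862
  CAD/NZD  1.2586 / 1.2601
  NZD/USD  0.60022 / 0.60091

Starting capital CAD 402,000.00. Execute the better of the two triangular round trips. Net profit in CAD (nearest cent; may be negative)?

Net profit: CAD 9,152.73

Best loop CAD → NZD → USD → CAD:
CAD 402,000.00 × 1.2586 (sell CAD at bid) = NZD 505,957.20
NZD 505,957.20 × 0.60022 (sell NZD at bid) = USD 303,685.63
USD 303,685.63 ÷ 0.73862 (buy CAD at ask) = CAD 411,152.73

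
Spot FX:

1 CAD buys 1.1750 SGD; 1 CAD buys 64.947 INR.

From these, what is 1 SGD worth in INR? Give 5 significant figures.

SGD/INR = 55.274

1 SGD ÷ 1.1750 = 0.851064 CAD
0.851064 CAD × 64.947 = 55.274 INR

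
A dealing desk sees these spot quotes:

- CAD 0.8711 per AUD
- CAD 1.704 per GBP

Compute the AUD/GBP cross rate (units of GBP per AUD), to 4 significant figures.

1 AUD × 0.8711 = 0.8711 CAD
0.8711 CAD ÷ 1.704 = 0.511209 GBP

AUD/GBP = 0.5112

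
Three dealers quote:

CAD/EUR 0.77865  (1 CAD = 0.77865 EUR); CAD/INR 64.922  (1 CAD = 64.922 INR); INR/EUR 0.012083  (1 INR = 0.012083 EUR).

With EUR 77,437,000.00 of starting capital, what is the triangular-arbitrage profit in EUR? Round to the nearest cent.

Profitable loop is EUR → CAD → INR → EUR:
EUR 77,437,000.00 ÷ 0.77865 = CAD 99,450,330.70
CAD 99,450,330.70 × 64.922 = INR 6,456,514,369.74
INR 6,456,514,369.74 × 0.012083 = EUR 78,014,063.13
Profit = EUR 78,014,063.13 − EUR 77,437,000.00

Profit: EUR 577,063.13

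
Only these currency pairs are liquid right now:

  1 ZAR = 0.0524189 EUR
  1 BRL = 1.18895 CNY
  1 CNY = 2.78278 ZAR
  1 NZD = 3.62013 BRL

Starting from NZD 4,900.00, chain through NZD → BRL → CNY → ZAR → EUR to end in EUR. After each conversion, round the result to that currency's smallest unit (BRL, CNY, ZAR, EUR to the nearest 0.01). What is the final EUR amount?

NZD 4,900.00 × 3.62013 = BRL 17,738.64
BRL 17,738.64 × 1.18895 = CNY 21,090.36
CNY 21,090.36 × 2.78278 = ZAR 58,689.83
ZAR 58,689.83 × 0.0524189 = EUR 3,076.46

EUR 3,076.46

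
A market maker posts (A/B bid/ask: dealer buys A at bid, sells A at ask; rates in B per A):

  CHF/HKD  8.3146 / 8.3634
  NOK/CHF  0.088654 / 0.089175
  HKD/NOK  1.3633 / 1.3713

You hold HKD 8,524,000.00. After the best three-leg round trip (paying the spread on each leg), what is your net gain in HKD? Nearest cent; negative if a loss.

Net profit: HKD 41,931.01

Best loop HKD → NOK → CHF → HKD:
HKD 8,524,000.00 × 1.3633 (sell HKD at bid) = NOK 11,620,769.20
NOK 11,620,769.20 × 0.088654 (sell NOK at bid) = CHF 1,030,227.67
CHF 1,030,227.67 × 8.3146 (sell CHF at bid) = HKD 8,565,931.01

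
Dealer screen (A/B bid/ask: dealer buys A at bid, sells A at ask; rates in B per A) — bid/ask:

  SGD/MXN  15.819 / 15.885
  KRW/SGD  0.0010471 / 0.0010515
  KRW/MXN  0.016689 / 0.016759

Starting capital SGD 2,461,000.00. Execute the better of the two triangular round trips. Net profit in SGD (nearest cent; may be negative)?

Best loop SGD → KRW → MXN → SGD:
SGD 2,461,000.00 ÷ 0.0010515 (buy KRW at ask) = KRW 2,340,466,001
KRW 2,340,466,001 × 0.016689 (sell KRW at bid) = MXN 39,060,037.09
MXN 39,060,037.09 ÷ 15.885 (buy SGD at ask) = SGD 2,458,925.85

Net result: SGD -2,074.15 (no profitable arbitrage after spreads)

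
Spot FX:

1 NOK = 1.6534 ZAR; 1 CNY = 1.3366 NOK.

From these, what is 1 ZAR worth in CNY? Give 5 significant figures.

ZAR/CNY = 0.45250

1 ZAR ÷ 1.6534 = 0.604814 NOK
0.604814 NOK ÷ 1.3366 = 0.452502 CNY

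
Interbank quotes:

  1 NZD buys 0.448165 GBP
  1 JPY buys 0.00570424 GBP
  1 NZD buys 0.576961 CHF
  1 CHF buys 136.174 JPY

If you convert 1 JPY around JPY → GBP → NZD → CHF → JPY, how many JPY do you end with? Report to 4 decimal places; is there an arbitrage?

1.0000 (no arbitrage)

Around JPY → GBP → NZD → CHF → JPY: 1 × 0.00570424 ÷ 0.448165 × 0.576961 × 136.174 = 1.000001
Product ≈ 1 (deviation 0.000%, within rounding noise).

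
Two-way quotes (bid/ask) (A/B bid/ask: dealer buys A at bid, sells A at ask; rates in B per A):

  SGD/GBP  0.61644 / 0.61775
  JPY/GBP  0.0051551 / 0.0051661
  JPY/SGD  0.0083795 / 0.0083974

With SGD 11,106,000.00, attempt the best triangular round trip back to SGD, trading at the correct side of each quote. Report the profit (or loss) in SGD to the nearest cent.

Best loop SGD → GBP → JPY → SGD:
SGD 11,106,000.00 × 0.61644 (sell SGD at bid) = GBP 6,846,182.64
GBP 6,846,182.64 ÷ 0.0051661 (buy JPY at ask) = JPY 1,325,212,954
JPY 1,325,212,954 × 0.0083795 (sell JPY at bid) = SGD 11,104,621.95

Net result: SGD -1,378.05 (no profitable arbitrage after spreads)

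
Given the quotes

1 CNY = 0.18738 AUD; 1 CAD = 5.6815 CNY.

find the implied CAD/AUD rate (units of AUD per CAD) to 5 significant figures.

1 CAD × 5.6815 = 5.6815 CNY
5.6815 CNY × 0.18738 = 1.0646 AUD

CAD/AUD = 1.0646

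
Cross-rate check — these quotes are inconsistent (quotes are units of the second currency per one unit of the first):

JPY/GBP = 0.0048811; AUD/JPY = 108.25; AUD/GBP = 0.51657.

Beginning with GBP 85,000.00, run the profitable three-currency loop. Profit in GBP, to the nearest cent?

Profit: GBP 1,943.15

Profitable loop is GBP → AUD → JPY → GBP:
GBP 85,000.00 ÷ 0.51657 = AUD 164,546.92
AUD 164,546.92 × 108.25 = JPY 17,812,204
JPY 17,812,204 × 0.0048811 = GBP 86,943.15
Profit = GBP 86,943.15 − GBP 85,000.00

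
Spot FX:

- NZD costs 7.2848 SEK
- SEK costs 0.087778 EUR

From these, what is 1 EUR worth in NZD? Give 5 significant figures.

1 EUR ÷ 0.087778 = 11.3924 SEK
11.3924 SEK ÷ 7.2848 = 1.56386 NZD

EUR/NZD = 1.5639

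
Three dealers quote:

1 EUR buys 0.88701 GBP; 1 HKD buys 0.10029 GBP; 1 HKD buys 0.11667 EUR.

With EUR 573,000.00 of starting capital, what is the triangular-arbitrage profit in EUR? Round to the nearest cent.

Profitable loop is EUR → GBP → HKD → EUR:
EUR 573,000.00 × 0.88701 = GBP 508,256.73
GBP 508,256.73 ÷ 0.10029 = HKD 5,067,870.48
HKD 5,067,870.48 × 0.11667 = EUR 591,268.45
Profit = EUR 591,268.45 − EUR 573,000.00

Profit: EUR 18,268.45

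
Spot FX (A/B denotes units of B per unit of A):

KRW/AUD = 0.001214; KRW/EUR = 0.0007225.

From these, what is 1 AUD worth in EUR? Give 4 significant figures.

1 AUD ÷ 0.001214 = 823.723 KRW
823.723 KRW × 0.0007225 = 0.59514 EUR

AUD/EUR = 0.5951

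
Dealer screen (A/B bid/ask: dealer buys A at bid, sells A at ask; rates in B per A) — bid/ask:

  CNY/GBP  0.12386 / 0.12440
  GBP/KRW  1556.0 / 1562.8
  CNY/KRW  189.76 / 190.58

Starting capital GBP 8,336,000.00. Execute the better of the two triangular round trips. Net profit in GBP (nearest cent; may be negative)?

Net profit: GBP 93,873.39

Best loop GBP → KRW → CNY → GBP:
GBP 8,336,000.00 × 1556.0 (sell GBP at bid) = KRW 12,970,816,000
KRW 12,970,816,000 ÷ 190.58 (buy CNY at ask) = CNY 68,059,691.47
CNY 68,059,691.47 × 0.12386 (sell CNY at bid) = GBP 8,429,873.39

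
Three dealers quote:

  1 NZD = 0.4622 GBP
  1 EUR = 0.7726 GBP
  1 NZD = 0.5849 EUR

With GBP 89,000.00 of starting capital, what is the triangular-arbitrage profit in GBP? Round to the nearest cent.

Profitable loop is GBP → EUR → NZD → GBP:
GBP 89,000.00 ÷ 0.7726 = EUR 115,195.44
EUR 115,195.44 ÷ 0.5849 = NZD 196,948.96
NZD 196,948.96 × 0.4622 = GBP 91,029.81
Profit = GBP 91,029.81 − GBP 89,000.00

Profit: GBP 2,029.81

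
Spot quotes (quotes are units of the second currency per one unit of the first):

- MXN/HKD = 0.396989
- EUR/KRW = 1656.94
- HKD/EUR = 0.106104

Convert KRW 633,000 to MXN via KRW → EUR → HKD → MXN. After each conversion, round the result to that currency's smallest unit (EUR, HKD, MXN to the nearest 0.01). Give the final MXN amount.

MXN 9,069.57

KRW 633,000 ÷ 1656.94 = EUR 382.03
EUR 382.03 ÷ 0.106104 = HKD 3,600.52
HKD 3,600.52 ÷ 0.396989 = MXN 9,069.57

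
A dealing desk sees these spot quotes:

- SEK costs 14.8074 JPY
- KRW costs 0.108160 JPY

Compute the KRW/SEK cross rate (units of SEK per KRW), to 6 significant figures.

1 KRW × 0.108160 = 0.10816 JPY
0.10816 JPY ÷ 14.8074 = 0.00730446 SEK

KRW/SEK = 0.00730446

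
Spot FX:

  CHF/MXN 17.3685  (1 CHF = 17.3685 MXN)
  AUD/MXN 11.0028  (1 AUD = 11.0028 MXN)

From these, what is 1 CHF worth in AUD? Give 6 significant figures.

1 CHF × 17.3685 = 17.3685 MXN
17.3685 MXN ÷ 11.0028 = 1.57855 AUD

CHF/AUD = 1.57855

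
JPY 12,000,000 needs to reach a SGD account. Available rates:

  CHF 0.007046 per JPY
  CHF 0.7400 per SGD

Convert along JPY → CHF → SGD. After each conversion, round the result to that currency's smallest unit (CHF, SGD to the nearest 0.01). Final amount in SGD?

JPY 12,000,000 × 0.007046 = CHF 84,552.00
CHF 84,552.00 ÷ 0.7400 = SGD 114,259.46

SGD 114,259.46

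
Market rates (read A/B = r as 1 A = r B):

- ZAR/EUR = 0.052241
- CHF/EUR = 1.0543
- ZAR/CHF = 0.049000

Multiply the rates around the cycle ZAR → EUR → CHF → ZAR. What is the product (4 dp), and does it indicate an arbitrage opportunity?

1.0112 (arbitrage exists)

Around ZAR → EUR → CHF → ZAR: 1 × 0.052241 ÷ 1.0543 ÷ 0.049000 = 1.011233
Product > 1; profitable direction is ZAR → EUR → CHF → ZAR.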